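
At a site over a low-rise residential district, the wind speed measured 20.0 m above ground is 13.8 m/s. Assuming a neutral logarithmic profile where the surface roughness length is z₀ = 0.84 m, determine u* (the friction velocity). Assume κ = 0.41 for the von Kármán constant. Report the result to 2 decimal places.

u* ≈ 1.78 m/s

Log law: V(z) = (u*/κ) · ln(z/z₀) ⇒ u* = κ · V / ln(z/z₀)
u* = 0.41 × 13.8 / ln(20.0/0.84) = 0.41 × 13.8 / 3.1701
   = 5.6580 / 3.1701 = 1.7848 m/s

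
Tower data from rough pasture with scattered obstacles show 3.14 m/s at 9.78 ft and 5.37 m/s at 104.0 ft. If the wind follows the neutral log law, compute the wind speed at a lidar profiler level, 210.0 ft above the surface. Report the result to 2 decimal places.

Log law: V ∝ ln(z/z₀). From the pair, with r = V₁/V₂ = 0.58473,
ln z₀ = (ln z₁ − r·ln z₂)/(1 − r) = (2.2803 − 0.58473×4.6444)/0.41527 = -1.0484 → z₀ = 0.3505 ft
V₃ = V₁ · ln(z₃/z₀)/ln(z₁/z₀) = 3.14 × 6.3955/3.3288 = 6.0329 m/s

6.03 m/s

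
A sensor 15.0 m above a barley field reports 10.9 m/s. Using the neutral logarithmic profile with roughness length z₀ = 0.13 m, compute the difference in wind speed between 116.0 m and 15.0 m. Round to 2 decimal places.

Log law: V₂ = V₁ · ln(z₂/z₀)/ln(z₁/z₀) = 10.9 × 6.7938/4.7483 = 15.5957 m/s
ΔV = 15.5957 − 10.9 = 4.6957 m/s

4.70 m/s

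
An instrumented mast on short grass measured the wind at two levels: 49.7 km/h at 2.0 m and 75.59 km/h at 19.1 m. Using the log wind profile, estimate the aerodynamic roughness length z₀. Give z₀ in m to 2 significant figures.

z₀ ≈ 0.026 m

Log law: V(z) ∝ ln(z/z₀). With r = V₁/V₂ = 49.7/75.59 = 0.65749,
r · ln(z₂/z₀) = ln(z₁/z₀) ⇒ ln z₀ = (ln z₁ − r·ln z₂)/(1 − r)
ln z₀ = (0.69315 − 0.65749×2.94969) / 0.34251 = -3.6386
z₀ = exp(-3.6386) = 0.02629 m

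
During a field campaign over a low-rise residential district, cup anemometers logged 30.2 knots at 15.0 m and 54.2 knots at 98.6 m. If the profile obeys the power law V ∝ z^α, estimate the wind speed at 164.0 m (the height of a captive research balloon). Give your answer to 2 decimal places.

63.48 knots

First find α: α = ln(V₂/V₁)/ln(z₂/z₁) = ln(54.2/30.2)/ln(98.6/15.0) = 0.58484/1.88302 = 0.3106
Extrapolate from 98.6 m to 164.0 m: V₃ = 54.2 × (164.0/98.6)^0.3106 = 54.2 × 1.1712 = 63.4788 knots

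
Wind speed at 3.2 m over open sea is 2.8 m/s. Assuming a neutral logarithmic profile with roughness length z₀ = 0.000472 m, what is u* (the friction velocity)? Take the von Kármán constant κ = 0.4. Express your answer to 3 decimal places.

u* ≈ 0.127 m/s

Log law: V(z) = (u*/κ) · ln(z/z₀) ⇒ u* = κ · V / ln(z/z₀)
u* = 0.4 × 2.8 / ln(3.2/0.000472) = 0.4 × 2.8 / 8.8217
   = 1.1200 / 8.8217 = 0.1270 m/s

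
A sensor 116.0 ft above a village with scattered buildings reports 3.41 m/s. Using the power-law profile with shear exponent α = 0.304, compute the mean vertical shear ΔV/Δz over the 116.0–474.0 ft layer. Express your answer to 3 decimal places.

Power law: V₂ = V₁ · (z₂/z₁)^α = 3.41 × (4.0862)^0.304 = 5.2311 m/s
ΔV/Δz = (5.2311 − 3.41)/(474.0 − 116.0) = 1.8211/358.0000 = 0.00509 m/s/ft

0.005 m/s/ft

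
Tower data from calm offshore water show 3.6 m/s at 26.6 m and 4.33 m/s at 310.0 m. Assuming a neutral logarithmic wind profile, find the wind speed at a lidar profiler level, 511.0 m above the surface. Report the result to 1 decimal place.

4.5 m/s

Log law: V ∝ ln(z/z₀). From the pair, with r = V₁/V₂ = 0.83141,
ln z₀ = (ln z₁ − r·ln z₂)/(1 − r) = (3.2809 − 0.83141×5.7366)/0.16859 = -8.8292 → z₀ = 0.0001464 m
V₃ = V₁ · ln(z₃/z₀)/ln(z₁/z₀) = 3.6 × 15.0656/12.1101 = 4.4786 m/s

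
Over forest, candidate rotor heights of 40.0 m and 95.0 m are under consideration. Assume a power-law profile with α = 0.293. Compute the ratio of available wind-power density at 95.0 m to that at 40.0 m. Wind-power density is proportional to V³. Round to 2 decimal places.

Speed ratio: V_B/V_A = (z_B/z_A)^α = (95.0/40.0)^0.293 = (2.3750)^0.293 = 1.28846
Power-density ratio: P_B/P_A = (V_B/V_A)³ = (1.28846)³ = 2.13899

2.14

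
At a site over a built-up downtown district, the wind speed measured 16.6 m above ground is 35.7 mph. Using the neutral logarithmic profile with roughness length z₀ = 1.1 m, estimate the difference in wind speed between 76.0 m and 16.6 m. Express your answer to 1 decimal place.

20.0 mph

Log law: V₂ = V₁ · ln(z₂/z₀)/ln(z₁/z₀) = 35.7 × 4.2354/2.7141 = 55.7109 mph
ΔV = 55.7109 − 35.7 = 20.0109 mph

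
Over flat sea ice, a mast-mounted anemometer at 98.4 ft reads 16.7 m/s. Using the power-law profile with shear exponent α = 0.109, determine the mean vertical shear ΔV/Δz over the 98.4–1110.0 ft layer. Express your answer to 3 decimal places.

0.005 m/s/ft

Power law: V₂ = V₁ · (z₂/z₁)^α = 16.7 × (11.2805)^0.109 = 21.7480 m/s
ΔV/Δz = (21.7480 − 16.7)/(1110.0 − 98.4) = 5.0480/1011.6000 = 0.00499 m/s/ft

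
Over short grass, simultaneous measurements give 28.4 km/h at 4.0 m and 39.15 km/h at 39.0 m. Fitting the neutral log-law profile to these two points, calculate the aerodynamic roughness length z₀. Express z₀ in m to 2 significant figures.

z₀ ≈ 0.0098 m

Log law: V(z) ∝ ln(z/z₀). With r = V₁/V₂ = 28.4/39.15 = 0.72542,
r · ln(z₂/z₀) = ln(z₁/z₀) ⇒ ln z₀ = (ln z₁ − r·ln z₂)/(1 − r)
ln z₀ = (1.38629 − 0.72542×3.66356) / 0.27458 = -4.6299
z₀ = exp(-4.6299) = 0.009755 m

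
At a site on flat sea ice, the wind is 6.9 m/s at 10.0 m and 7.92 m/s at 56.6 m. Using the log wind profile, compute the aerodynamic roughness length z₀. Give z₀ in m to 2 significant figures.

z₀ ≈ 0.000081 m

Log law: V(z) ∝ ln(z/z₀). With r = V₁/V₂ = 6.9/7.92 = 0.87121,
r · ln(z₂/z₀) = ln(z₁/z₀) ⇒ ln z₀ = (ln z₁ − r·ln z₂)/(1 − r)
ln z₀ = (2.30259 − 0.87121×4.03601) / 0.12879 = -9.4235
z₀ = exp(-9.4235) = 0.00008080 m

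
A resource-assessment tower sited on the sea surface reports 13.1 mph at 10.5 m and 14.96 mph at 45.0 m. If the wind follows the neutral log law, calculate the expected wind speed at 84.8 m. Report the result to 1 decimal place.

15.8 mph

Log law: V ∝ ln(z/z₀). From the pair, with r = V₁/V₂ = 0.87567,
ln z₀ = (ln z₁ − r·ln z₂)/(1 − r) = (2.3514 − 0.87567×3.8067)/0.12433 = -7.8982 → z₀ = 0.0003714 m
V₃ = V₁ · ln(z₃/z₀)/ln(z₁/z₀) = 13.1 × 12.3385/10.2496 = 15.7698 mph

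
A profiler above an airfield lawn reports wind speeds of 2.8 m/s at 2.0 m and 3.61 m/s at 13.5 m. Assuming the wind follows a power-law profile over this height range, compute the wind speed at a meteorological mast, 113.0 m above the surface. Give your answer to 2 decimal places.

4.79 m/s

First find α: α = ln(V₂/V₁)/ln(z₂/z₁) = ln(3.61/2.8)/ln(13.5/2.0) = 0.25409/1.90954 = 0.1331
Extrapolate from 13.5 m to 113.0 m: V₃ = 3.61 × (113.0/13.5)^0.1331 = 3.61 × 1.3267 = 4.7895 m/s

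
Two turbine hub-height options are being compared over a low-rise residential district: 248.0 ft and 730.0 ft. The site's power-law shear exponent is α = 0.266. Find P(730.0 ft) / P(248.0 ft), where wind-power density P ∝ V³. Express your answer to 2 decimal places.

2.37

Speed ratio: V_B/V_A = (z_B/z_A)^α = (730.0/248.0)^0.266 = (2.9435)^0.266 = 1.33266
Power-density ratio: P_B/P_A = (V_B/V_A)³ = (1.33266)³ = 2.36679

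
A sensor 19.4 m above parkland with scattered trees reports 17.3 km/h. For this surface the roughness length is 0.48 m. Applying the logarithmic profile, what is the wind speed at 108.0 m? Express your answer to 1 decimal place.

25.3 km/h

Log law: V(z) ∝ ln(z/z₀), so V₂/V₁ = ln(z₂/z₀) / ln(z₁/z₀).
ln(108.0/0.48) = 5.4161, ln(19.4/0.48) = 3.6992
V₂ = 17.3 × 5.4161/3.6992 = 17.3 × 1.4641 = 25.3291 km/h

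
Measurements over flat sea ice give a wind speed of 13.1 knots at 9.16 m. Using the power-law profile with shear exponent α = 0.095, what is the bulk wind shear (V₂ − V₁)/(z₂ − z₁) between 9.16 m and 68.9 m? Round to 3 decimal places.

0.046 knots/m

Power law: V₂ = V₁ · (z₂/z₁)^α = 13.1 × (7.5218)^0.095 = 15.8680 knots
ΔV/Δz = (15.8680 − 13.1)/(68.9 − 9.16) = 2.7680/59.7400 = 0.04633 knots/m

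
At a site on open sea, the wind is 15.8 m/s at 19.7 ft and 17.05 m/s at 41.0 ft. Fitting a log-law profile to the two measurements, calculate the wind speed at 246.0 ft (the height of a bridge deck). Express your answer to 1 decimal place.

20.1 m/s

Log law: V ∝ ln(z/z₀). From the pair, with r = V₁/V₂ = 0.92669,
ln z₀ = (ln z₁ − r·ln z₂)/(1 − r) = (2.9806 − 0.92669×3.7136)/0.07331 = -6.2839 → z₀ = 0.001866 ft
V₃ = V₁ · ln(z₃/z₀)/ln(z₁/z₀) = 15.8 × 11.7892/9.2645 = 20.1057 m/s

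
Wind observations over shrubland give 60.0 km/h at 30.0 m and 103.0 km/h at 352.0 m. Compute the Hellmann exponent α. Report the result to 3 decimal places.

α ≈ 0.219

Power law: V₂/V₁ = (z₂/z₁)^α ⇒ α = ln(V₂/V₁) / ln(z₂/z₁)
α = ln(103.0/60.0) / ln(352.0/30.0) = ln(1.7167) / ln(11.7333)
  = 0.54038 / 2.46243 = 0.21945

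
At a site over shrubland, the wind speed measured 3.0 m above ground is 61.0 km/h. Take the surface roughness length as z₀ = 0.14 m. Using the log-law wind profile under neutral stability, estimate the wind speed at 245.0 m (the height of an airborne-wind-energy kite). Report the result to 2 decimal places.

Log law: V(z) ∝ ln(z/z₀), so V₂/V₁ = ln(z₂/z₀) / ln(z₁/z₀).
ln(245.0/0.14) = 7.4674, ln(3.0/0.14) = 3.0647
V₂ = 61.0 × 7.4674/3.0647 = 61.0 × 2.4366 = 148.6298 km/h

148.63 km/h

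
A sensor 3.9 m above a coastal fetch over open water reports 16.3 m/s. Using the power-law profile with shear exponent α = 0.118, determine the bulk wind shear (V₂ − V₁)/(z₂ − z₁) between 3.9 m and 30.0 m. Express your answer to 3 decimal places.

Power law: V₂ = V₁ · (z₂/z₁)^α = 16.3 × (7.6923)^0.118 = 20.7368 m/s
ΔV/Δz = (20.7368 − 16.3)/(30.0 − 3.9) = 4.4368/26.1000 = 0.16999 m/s/m

0.170 m/s/m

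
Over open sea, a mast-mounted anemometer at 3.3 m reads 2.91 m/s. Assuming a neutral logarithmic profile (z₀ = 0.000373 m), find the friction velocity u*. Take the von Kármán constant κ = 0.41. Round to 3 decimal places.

Log law: V(z) = (u*/κ) · ln(z/z₀) ⇒ u* = κ · V / ln(z/z₀)
u* = 0.41 × 2.91 / ln(3.3/0.000373) = 0.41 × 2.91 / 9.0879
   = 1.1931 / 9.0879 = 0.1313 m/s

u* ≈ 0.131 m/s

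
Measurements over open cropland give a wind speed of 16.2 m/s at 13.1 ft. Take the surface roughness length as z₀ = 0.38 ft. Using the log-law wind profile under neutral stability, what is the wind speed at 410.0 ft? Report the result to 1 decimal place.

32.0 m/s

Log law: V(z) ∝ ln(z/z₀), so V₂/V₁ = ln(z₂/z₀) / ln(z₁/z₀).
ln(410.0/0.38) = 6.9837, ln(13.1/0.38) = 3.5402
V₂ = 16.2 × 6.9837/3.5402 = 16.2 × 1.9727 = 31.9577 m/s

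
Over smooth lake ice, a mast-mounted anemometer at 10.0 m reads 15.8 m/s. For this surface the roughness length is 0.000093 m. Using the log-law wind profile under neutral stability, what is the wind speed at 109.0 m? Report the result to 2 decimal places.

19.06 m/s

Log law: V(z) ∝ ln(z/z₀), so V₂/V₁ = ln(z₂/z₀) / ln(z₁/z₀).
ln(109.0/0.000093) = 13.9743, ln(10.0/0.000093) = 11.5855
V₂ = 15.8 × 13.9743/11.5855 = 15.8 × 1.2062 = 19.0577 m/s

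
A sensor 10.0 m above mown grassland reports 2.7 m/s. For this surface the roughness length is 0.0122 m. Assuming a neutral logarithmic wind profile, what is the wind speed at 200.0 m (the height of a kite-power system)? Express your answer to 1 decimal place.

Log law: V(z) ∝ ln(z/z₀), so V₂/V₁ = ln(z₂/z₀) / ln(z₁/z₀).
ln(200.0/0.0122) = 9.7046, ln(10.0/0.0122) = 6.7089
V₂ = 2.7 × 9.7046/6.7089 = 2.7 × 1.4465 = 3.9056 m/s

3.9 m/s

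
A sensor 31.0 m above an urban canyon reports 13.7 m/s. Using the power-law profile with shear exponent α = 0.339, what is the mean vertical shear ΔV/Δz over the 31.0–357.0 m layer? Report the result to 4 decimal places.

Power law: V₂ = V₁ · (z₂/z₁)^α = 13.7 × (11.5161)^0.339 = 31.3692 m/s
ΔV/Δz = (31.3692 − 13.7)/(357.0 − 31.0) = 17.6692/326.0000 = 0.05420 m/s/m

0.0542 m/s/m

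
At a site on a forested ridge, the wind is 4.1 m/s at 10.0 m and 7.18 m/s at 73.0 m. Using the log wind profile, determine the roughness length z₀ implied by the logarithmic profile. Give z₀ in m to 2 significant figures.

Log law: V(z) ∝ ln(z/z₀). With r = V₁/V₂ = 4.1/7.18 = 0.57103,
r · ln(z₂/z₀) = ln(z₁/z₀) ⇒ ln z₀ = (ln z₁ − r·ln z₂)/(1 − r)
ln z₀ = (2.30259 − 0.57103×4.29046) / 0.42897 = -0.3436
z₀ = exp(-0.3436) = 0.7092 m

z₀ ≈ 0.71 m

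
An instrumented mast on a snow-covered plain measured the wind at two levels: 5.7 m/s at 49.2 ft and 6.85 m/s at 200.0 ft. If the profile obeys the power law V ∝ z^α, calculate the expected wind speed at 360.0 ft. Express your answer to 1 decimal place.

First find α: α = ln(V₂/V₁)/ln(z₂/z₁) = ln(6.85/5.7)/ln(200.0/49.2) = 0.18378/1.40242 = 0.1310
Extrapolate from 200.0 ft to 360.0 ft: V₃ = 6.85 × (360.0/200.0)^0.1310 = 6.85 × 1.0801 = 7.3985 m/s

7.4 m/s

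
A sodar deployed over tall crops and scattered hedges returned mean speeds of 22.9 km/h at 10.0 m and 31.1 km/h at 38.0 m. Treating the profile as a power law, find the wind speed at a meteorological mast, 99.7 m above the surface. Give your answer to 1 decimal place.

38.8 km/h

First find α: α = ln(V₂/V₁)/ln(z₂/z₁) = ln(31.1/22.9)/ln(38.0/10.0) = 0.30607/1.33500 = 0.2293
Extrapolate from 38.0 m to 99.7 m: V₃ = 31.1 × (99.7/38.0)^0.2293 = 31.1 × 1.2475 = 38.7974 km/h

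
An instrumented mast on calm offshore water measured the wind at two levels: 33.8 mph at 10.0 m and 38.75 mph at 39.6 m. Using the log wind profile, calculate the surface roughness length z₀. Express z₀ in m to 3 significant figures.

Log law: V(z) ∝ ln(z/z₀). With r = V₁/V₂ = 33.8/38.75 = 0.87226,
r · ln(z₂/z₀) = ln(z₁/z₀) ⇒ ln z₀ = (ln z₁ − r·ln z₂)/(1 − r)
ln z₀ = (2.30259 − 0.87226×3.67883) / 0.12774 = -7.0948
z₀ = exp(-7.0948) = 0.0008294 m

z₀ ≈ 0.000829 m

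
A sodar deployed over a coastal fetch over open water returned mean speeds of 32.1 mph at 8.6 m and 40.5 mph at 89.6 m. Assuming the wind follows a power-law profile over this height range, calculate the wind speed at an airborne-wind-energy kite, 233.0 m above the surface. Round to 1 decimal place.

44.5 mph

First find α: α = ln(V₂/V₁)/ln(z₂/z₁) = ln(40.5/32.1)/ln(89.6/8.6) = 0.23245/2.34359 = 0.0992
Extrapolate from 89.6 m to 233.0 m: V₃ = 40.5 × (233.0/89.6)^0.0992 = 40.5 × 1.0994 = 44.5267 mph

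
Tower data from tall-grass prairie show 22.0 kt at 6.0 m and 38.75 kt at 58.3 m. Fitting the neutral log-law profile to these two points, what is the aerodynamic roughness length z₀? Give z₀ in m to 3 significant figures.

z₀ ≈ 0.303 m

Log law: V(z) ∝ ln(z/z₀). With r = V₁/V₂ = 22.0/38.75 = 0.56774,
r · ln(z₂/z₀) = ln(z₁/z₀) ⇒ ln z₀ = (ln z₁ − r·ln z₂)/(1 − r)
ln z₀ = (1.79176 − 0.56774×4.06560) / 0.43226 = -1.1948
z₀ = exp(-1.1948) = 0.3028 m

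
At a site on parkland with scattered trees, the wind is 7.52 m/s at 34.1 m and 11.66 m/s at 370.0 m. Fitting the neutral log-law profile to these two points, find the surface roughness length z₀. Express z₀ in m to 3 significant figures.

Log law: V(z) ∝ ln(z/z₀). With r = V₁/V₂ = 7.52/11.66 = 0.64494,
r · ln(z₂/z₀) = ln(z₁/z₀) ⇒ ln z₀ = (ln z₁ − r·ln z₂)/(1 − r)
ln z₀ = (3.52930 − 0.64494×5.91350) / 0.35506 = -0.8014
z₀ = exp(-0.8014) = 0.4487 m

z₀ ≈ 0.449 m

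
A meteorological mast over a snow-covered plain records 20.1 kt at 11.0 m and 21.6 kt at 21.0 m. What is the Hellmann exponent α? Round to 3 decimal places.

α ≈ 0.111

Power law: V₂/V₁ = (z₂/z₁)^α ⇒ α = ln(V₂/V₁) / ln(z₂/z₁)
α = ln(21.6/20.1) / ln(21.0/11.0) = ln(1.0746) / ln(1.9091)
  = 0.07197 / 0.64663 = 0.11131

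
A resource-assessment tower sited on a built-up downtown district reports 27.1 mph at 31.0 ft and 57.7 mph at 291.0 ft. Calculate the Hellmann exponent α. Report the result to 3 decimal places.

α ≈ 0.337

Power law: V₂/V₁ = (z₂/z₁)^α ⇒ α = ln(V₂/V₁) / ln(z₂/z₁)
α = ln(57.7/27.1) / ln(291.0/31.0) = ln(2.1292) / ln(9.3871)
  = 0.75572 / 2.23934 = 0.33748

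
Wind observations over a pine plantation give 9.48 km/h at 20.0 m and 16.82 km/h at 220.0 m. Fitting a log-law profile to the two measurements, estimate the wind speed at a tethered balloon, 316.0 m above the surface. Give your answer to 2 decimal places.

17.93 km/h

Log law: V ∝ ln(z/z₀). From the pair, with r = V₁/V₂ = 0.56361,
ln z₀ = (ln z₁ − r·ln z₂)/(1 − r) = (2.9957 − 0.56361×5.3936)/0.43639 = -0.1013 → z₀ = 0.9037 m
V₃ = V₁ · ln(z₃/z₀)/ln(z₁/z₀) = 9.48 × 5.8570/3.0970 = 17.9284 km/h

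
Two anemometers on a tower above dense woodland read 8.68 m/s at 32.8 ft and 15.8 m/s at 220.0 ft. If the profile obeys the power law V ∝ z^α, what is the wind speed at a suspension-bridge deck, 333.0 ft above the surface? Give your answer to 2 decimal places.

First find α: α = ln(V₂/V₁)/ln(z₂/z₁) = ln(15.8/8.68)/ln(220.0/32.8) = 0.59899/1.90320 = 0.3147
Extrapolate from 220.0 ft to 333.0 ft: V₃ = 15.8 × (333.0/220.0)^0.3147 = 15.8 × 1.1394 = 18.0018 m/s

18.00 m/s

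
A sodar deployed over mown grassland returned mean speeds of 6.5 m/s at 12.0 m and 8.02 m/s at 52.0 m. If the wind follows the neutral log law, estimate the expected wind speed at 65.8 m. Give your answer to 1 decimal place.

8.3 m/s

Log law: V ∝ ln(z/z₀). From the pair, with r = V₁/V₂ = 0.81047,
ln z₀ = (ln z₁ − r·ln z₂)/(1 − r) = (2.4849 − 0.81047×3.9512)/0.18953 = -3.7856 → z₀ = 0.02269 m
V₃ = V₁ · ln(z₃/z₀)/ln(z₁/z₀) = 6.5 × 7.9722/6.2705 = 8.2640 m/s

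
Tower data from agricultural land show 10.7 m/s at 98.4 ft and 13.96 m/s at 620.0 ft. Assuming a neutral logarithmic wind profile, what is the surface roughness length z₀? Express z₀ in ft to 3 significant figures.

Log law: V(z) ∝ ln(z/z₀). With r = V₁/V₂ = 10.7/13.96 = 0.76648,
r · ln(z₂/z₀) = ln(z₁/z₀) ⇒ ln z₀ = (ln z₁ − r·ln z₂)/(1 − r)
ln z₀ = (4.58904 − 0.76648×6.42972) / 0.23352 = -1.4525
z₀ = exp(-1.4525) = 0.2340 ft

z₀ ≈ 0.234 ft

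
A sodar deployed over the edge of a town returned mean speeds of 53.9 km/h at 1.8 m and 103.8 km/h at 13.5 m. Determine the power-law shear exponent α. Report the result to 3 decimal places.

Power law: V₂/V₁ = (z₂/z₁)^α ⇒ α = ln(V₂/V₁) / ln(z₂/z₁)
α = ln(103.8/53.9) / ln(13.5/1.8) = ln(1.9258) / ln(7.5000)
  = 0.65534 / 2.01490 = 0.32524

α ≈ 0.325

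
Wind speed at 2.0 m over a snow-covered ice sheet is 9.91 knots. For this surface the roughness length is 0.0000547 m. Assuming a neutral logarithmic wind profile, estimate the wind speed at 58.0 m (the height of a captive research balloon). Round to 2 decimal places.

Log law: V(z) ∝ ln(z/z₀), so V₂/V₁ = ln(z₂/z₀) / ln(z₁/z₀).
ln(58.0/0.0000547) = 13.8741, ln(2.0/0.0000547) = 10.5068
V₂ = 9.91 × 13.8741/10.5068 = 9.91 × 1.3205 = 13.0860 knots

13.09 knots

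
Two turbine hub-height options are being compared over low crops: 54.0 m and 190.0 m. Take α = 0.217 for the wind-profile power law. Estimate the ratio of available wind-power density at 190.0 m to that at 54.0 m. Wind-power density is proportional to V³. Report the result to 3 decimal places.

2.268

Speed ratio: V_B/V_A = (z_B/z_A)^α = (190.0/54.0)^0.217 = (3.5185)^0.217 = 1.31389
Power-density ratio: P_B/P_A = (V_B/V_A)³ = (1.31389)³ = 2.26819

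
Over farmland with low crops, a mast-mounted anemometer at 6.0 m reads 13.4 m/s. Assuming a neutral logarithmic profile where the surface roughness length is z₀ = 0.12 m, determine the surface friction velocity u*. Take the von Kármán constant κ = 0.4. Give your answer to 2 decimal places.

Log law: V(z) = (u*/κ) · ln(z/z₀) ⇒ u* = κ · V / ln(z/z₀)
u* = 0.4 × 13.4 / ln(6.0/0.12) = 0.4 × 13.4 / 3.9120
   = 5.3600 / 3.9120 = 1.3701 m/s

u* ≈ 1.37 m/s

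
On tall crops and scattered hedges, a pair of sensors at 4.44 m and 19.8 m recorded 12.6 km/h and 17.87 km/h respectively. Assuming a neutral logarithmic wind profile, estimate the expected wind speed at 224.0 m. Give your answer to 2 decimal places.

26.42 km/h

Log law: V ∝ ln(z/z₀). From the pair, with r = V₁/V₂ = 0.70509,
ln z₀ = (ln z₁ − r·ln z₂)/(1 − r) = (1.4907 − 0.70509×2.9857)/0.29491 = -2.0838 → z₀ = 0.1245 m
V₃ = V₁ · ln(z₃/z₀)/ln(z₁/z₀) = 12.6 × 7.4954/3.5744 = 26.4216 km/h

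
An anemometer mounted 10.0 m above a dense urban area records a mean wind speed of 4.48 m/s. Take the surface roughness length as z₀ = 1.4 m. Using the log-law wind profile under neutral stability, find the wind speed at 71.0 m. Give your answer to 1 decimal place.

Log law: V(z) ∝ ln(z/z₀), so V₂/V₁ = ln(z₂/z₀) / ln(z₁/z₀).
ln(71.0/1.4) = 3.9262, ln(10.0/1.4) = 1.9661
V₂ = 4.48 × 3.9262/1.9661 = 4.48 × 1.9969 = 8.9463 m/s

8.9 m/s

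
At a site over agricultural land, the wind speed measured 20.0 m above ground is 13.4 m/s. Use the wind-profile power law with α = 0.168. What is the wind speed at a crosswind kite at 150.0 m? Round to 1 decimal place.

18.8 m/s

Power-law profile: V₂ = V₁ · (z₂/z₁)^α
V₂ = 13.4 × (150.0/20.0)^0.168 = 13.4 × (7.5000)^0.168
    = 13.4 × 1.4028 = 18.7981 m/s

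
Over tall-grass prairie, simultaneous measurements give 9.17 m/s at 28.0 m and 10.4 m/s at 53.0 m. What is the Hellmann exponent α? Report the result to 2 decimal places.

Power law: V₂/V₁ = (z₂/z₁)^α ⇒ α = ln(V₂/V₁) / ln(z₂/z₁)
α = ln(10.4/9.17) / ln(53.0/28.0) = ln(1.1341) / ln(1.8929)
  = 0.12587 / 0.63809 = 0.19726

α ≈ 0.20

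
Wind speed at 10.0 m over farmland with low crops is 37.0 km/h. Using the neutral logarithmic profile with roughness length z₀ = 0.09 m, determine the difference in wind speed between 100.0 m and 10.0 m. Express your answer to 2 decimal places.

18.09 km/h

Log law: V₂ = V₁ · ln(z₂/z₀)/ln(z₁/z₀) = 37.0 × 7.0131/4.7105 = 55.0862 km/h
ΔV = 55.0862 − 37.0 = 18.0862 km/h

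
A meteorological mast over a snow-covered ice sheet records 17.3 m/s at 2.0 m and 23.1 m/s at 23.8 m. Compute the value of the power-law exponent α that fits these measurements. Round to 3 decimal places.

α ≈ 0.117

Power law: V₂/V₁ = (z₂/z₁)^α ⇒ α = ln(V₂/V₁) / ln(z₂/z₁)
α = ln(23.1/17.3) / ln(23.8/2.0) = ln(1.3353) / ln(11.9000)
  = 0.28913 / 2.47654 = 0.11675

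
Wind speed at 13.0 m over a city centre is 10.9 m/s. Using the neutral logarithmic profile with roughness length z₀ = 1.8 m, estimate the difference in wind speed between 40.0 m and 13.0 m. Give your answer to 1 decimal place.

6.2 m/s

Log law: V₂ = V₁ · ln(z₂/z₀)/ln(z₁/z₀) = 10.9 × 3.1011/1.9772 = 17.0962 m/s
ΔV = 17.0962 − 10.9 = 6.1962 m/s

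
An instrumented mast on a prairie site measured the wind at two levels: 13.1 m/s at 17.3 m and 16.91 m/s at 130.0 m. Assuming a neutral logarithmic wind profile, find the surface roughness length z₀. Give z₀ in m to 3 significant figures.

Log law: V(z) ∝ ln(z/z₀). With r = V₁/V₂ = 13.1/16.91 = 0.77469,
r · ln(z₂/z₀) = ln(z₁/z₀) ⇒ ln z₀ = (ln z₁ − r·ln z₂)/(1 − r)
ln z₀ = (2.85071 − 0.77469×4.86753) / 0.22531 = -4.0838
z₀ = exp(-4.0838) = 0.01684 m

z₀ ≈ 0.0168 m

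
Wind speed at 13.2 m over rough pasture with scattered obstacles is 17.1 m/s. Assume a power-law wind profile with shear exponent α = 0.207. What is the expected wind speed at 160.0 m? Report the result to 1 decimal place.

28.7 m/s

Power-law profile: V₂ = V₁ · (z₂/z₁)^α
V₂ = 17.1 × (160.0/13.2)^0.207 = 17.1 × (12.1212)^0.207
    = 17.1 × 1.6761 = 28.6609 m/s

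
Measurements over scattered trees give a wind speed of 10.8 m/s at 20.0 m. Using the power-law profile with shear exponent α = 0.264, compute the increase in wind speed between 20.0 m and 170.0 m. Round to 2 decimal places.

8.20 m/s

Power law: V₂ = V₁ · (z₂/z₁)^α = 10.8 × (8.5000)^0.264 = 19.0016 m/s
ΔV = 19.0016 − 10.8 = 8.2016 m/s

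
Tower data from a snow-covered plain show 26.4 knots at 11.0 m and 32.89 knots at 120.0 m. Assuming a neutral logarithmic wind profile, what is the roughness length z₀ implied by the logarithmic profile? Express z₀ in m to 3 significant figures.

z₀ ≈ 0.000661 m

Log law: V(z) ∝ ln(z/z₀). With r = V₁/V₂ = 26.4/32.89 = 0.80268,
r · ln(z₂/z₀) = ln(z₁/z₀) ⇒ ln z₀ = (ln z₁ − r·ln z₂)/(1 − r)
ln z₀ = (2.39790 − 0.80268×4.78749) / 0.19732 = -7.3225
z₀ = exp(-7.3225) = 0.0006605 m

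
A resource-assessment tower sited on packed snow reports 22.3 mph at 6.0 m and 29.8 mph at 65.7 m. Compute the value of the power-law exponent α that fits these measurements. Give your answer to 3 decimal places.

α ≈ 0.121

Power law: V₂/V₁ = (z₂/z₁)^α ⇒ α = ln(V₂/V₁) / ln(z₂/z₁)
α = ln(29.8/22.3) / ln(65.7/6.0) = ln(1.3363) / ln(10.9500)
  = 0.28992 / 2.39334 = 0.12114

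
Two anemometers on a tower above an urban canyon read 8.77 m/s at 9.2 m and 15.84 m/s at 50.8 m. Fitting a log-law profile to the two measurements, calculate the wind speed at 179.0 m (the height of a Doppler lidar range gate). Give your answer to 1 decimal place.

21.1 m/s

Log law: V ∝ ln(z/z₀). From the pair, with r = V₁/V₂ = 0.55366,
ln z₀ = (ln z₁ − r·ln z₂)/(1 − r) = (2.2192 − 0.55366×3.9279)/0.44634 = 0.0997 → z₀ = 1.105 m
V₃ = V₁ · ln(z₃/z₀)/ln(z₁/z₀) = 8.77 × 5.0877/2.1196 = 21.0513 m/s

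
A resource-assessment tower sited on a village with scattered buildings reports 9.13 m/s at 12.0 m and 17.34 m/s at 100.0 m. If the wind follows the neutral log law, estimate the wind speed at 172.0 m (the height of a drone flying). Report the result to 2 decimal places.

Log law: V ∝ ln(z/z₀). From the pair, with r = V₁/V₂ = 0.52653,
ln z₀ = (ln z₁ − r·ln z₂)/(1 − r) = (2.4849 − 0.52653×4.6052)/0.47347 = 0.1270 → z₀ = 1.135 m
V₃ = V₁ · ln(z₃/z₀)/ln(z₁/z₀) = 9.13 × 5.0204/2.3579 = 19.4400 m/s

19.44 m/s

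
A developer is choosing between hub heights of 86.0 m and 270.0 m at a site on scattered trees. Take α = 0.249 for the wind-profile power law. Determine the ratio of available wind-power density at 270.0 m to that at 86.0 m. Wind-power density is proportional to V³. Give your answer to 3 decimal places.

2.350

Speed ratio: V_B/V_A = (z_B/z_A)^α = (270.0/86.0)^0.249 = (3.1395)^0.249 = 1.32960
Power-density ratio: P_B/P_A = (V_B/V_A)³ = (1.32960)³ = 2.35049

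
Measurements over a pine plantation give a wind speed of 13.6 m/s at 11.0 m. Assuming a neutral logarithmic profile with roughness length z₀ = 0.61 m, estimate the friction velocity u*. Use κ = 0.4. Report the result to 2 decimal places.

u* ≈ 1.88 m/s

Log law: V(z) = (u*/κ) · ln(z/z₀) ⇒ u* = κ · V / ln(z/z₀)
u* = 0.4 × 13.6 / ln(11.0/0.61) = 0.4 × 13.6 / 2.8922
   = 5.4400 / 2.8922 = 1.8809 m/s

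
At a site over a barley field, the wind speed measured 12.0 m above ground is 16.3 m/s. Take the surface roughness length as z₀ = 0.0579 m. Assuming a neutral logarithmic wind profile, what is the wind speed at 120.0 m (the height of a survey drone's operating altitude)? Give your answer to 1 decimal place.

Log law: V(z) ∝ ln(z/z₀), so V₂/V₁ = ln(z₂/z₀) / ln(z₁/z₀).
ln(120.0/0.0579) = 7.6365, ln(12.0/0.0579) = 5.3339
V₂ = 16.3 × 7.6365/5.3339 = 16.3 × 1.4317 = 23.3365 m/s

23.3 m/s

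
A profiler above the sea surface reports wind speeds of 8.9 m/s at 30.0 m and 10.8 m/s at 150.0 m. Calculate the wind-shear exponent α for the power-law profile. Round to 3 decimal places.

Power law: V₂/V₁ = (z₂/z₁)^α ⇒ α = ln(V₂/V₁) / ln(z₂/z₁)
α = ln(10.8/8.9) / ln(150.0/30.0) = ln(1.2135) / ln(5.0000)
  = 0.19349 / 1.60944 = 0.12023

α ≈ 0.120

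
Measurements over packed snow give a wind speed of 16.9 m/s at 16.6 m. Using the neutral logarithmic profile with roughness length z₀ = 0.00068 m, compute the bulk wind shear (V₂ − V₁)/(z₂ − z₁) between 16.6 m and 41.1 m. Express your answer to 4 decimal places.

0.0619 m/s/m

Log law: V₂ = V₁ · ln(z₂/z₀)/ln(z₁/z₀) = 16.9 × 11.0094/10.1028 = 18.4166 m/s
ΔV/Δz = (18.4166 − 16.9)/(41.1 − 16.6) = 1.5166/24.5000 = 0.06190 m/s/m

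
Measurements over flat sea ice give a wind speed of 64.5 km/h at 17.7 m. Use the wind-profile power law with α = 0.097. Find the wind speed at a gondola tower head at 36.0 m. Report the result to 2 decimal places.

69.10 km/h

Power-law profile: V₂ = V₁ · (z₂/z₁)^α
V₂ = 64.5 × (36.0/17.7)^0.097 = 64.5 × (2.0339)^0.097
    = 64.5 × 1.0713 = 69.0983 km/h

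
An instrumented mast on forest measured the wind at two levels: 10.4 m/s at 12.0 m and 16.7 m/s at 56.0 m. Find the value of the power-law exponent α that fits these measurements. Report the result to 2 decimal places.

α ≈ 0.31

Power law: V₂/V₁ = (z₂/z₁)^α ⇒ α = ln(V₂/V₁) / ln(z₂/z₁)
α = ln(16.7/10.4) / ln(56.0/12.0) = ln(1.6058) / ln(4.6667)
  = 0.47360 / 1.54045 = 0.30745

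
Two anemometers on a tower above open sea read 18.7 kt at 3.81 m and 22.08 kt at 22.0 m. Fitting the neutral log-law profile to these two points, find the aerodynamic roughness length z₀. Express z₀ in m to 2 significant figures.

Log law: V(z) ∝ ln(z/z₀). With r = V₁/V₂ = 18.7/22.08 = 0.84692,
r · ln(z₂/z₀) = ln(z₁/z₀) ⇒ ln z₀ = (ln z₁ − r·ln z₂)/(1 − r)
ln z₀ = (1.33763 − 0.84692×3.09104) / 0.15308 = -8.3632
z₀ = exp(-8.3632) = 0.0002333 m

z₀ ≈ 0.00023 m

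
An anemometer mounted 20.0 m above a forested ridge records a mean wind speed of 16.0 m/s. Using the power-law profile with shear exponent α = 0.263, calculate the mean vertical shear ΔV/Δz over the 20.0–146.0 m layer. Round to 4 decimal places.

Power law: V₂ = V₁ · (z₂/z₁)^α = 16.0 × (7.3000)^0.263 = 26.9882 m/s
ΔV/Δz = (26.9882 − 16.0)/(146.0 − 20.0) = 10.9882/126.0000 = 0.08721 m/s/m

0.0872 m/s/m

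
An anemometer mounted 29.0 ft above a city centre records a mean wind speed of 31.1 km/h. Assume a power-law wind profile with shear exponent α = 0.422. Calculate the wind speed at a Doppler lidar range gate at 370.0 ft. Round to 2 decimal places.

91.08 km/h

Power-law profile: V₂ = V₁ · (z₂/z₁)^α
V₂ = 31.1 × (370.0/29.0)^0.422 = 31.1 × (12.7586)^0.422
    = 31.1 × 2.9285 = 91.0772 km/h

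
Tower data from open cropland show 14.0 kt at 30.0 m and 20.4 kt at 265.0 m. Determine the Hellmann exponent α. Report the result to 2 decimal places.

α ≈ 0.17

Power law: V₂/V₁ = (z₂/z₁)^α ⇒ α = ln(V₂/V₁) / ln(z₂/z₁)
α = ln(20.4/14.0) / ln(265.0/30.0) = ln(1.4571) / ln(8.8333)
  = 0.37648 / 2.17853 = 0.17281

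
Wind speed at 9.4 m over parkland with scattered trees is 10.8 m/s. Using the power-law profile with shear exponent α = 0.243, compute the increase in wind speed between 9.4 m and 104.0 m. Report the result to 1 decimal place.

8.6 m/s

Power law: V₂ = V₁ · (z₂/z₁)^α = 10.8 × (11.0638)^0.243 = 19.3684 m/s
ΔV = 19.3684 − 10.8 = 8.5684 m/s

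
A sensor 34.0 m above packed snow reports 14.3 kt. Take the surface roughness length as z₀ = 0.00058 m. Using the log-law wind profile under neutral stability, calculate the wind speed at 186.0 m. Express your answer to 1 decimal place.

16.5 kt

Log law: V(z) ∝ ln(z/z₀), so V₂/V₁ = ln(z₂/z₀) / ln(z₁/z₀).
ln(186.0/0.00058) = 12.6782, ln(34.0/0.00058) = 10.9788
V₂ = 14.3 × 12.6782/10.9788 = 14.3 × 1.1548 = 16.5135 kt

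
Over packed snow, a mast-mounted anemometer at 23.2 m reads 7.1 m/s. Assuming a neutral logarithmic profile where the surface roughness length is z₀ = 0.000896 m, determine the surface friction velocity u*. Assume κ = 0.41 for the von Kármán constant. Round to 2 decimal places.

u* ≈ 0.29 m/s

Log law: V(z) = (u*/κ) · ln(z/z₀) ⇒ u* = κ · V / ln(z/z₀)
u* = 0.41 × 7.1 / ln(23.2/0.000896) = 0.41 × 7.1 / 10.1617
   = 2.9110 / 10.1617 = 0.2865 m/s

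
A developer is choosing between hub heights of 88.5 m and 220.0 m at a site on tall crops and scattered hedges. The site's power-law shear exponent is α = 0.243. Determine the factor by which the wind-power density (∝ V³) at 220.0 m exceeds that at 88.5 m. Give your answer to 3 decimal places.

1.942

Speed ratio: V_B/V_A = (z_B/z_A)^α = (220.0/88.5)^0.243 = (2.4859)^0.243 = 1.24768
Power-density ratio: P_B/P_A = (V_B/V_A)³ = (1.24768)³ = 1.94225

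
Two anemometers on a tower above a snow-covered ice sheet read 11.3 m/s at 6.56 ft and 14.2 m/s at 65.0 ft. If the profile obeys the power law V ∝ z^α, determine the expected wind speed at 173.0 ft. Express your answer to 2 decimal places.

15.65 m/s

First find α: α = ln(V₂/V₁)/ln(z₂/z₁) = ln(14.2/11.3)/ln(65.0/6.56) = 0.22844/2.29340 = 0.0996
Extrapolate from 65.0 ft to 173.0 ft: V₃ = 14.2 × (173.0/65.0)^0.0996 = 14.2 × 1.1024 = 15.6543 m/s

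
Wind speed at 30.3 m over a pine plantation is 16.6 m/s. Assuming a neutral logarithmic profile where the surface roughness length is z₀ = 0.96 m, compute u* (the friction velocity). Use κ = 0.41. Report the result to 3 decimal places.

u* ≈ 1.972 m/s

Log law: V(z) = (u*/κ) · ln(z/z₀) ⇒ u* = κ · V / ln(z/z₀)
u* = 0.41 × 16.6 / ln(30.3/0.96) = 0.41 × 16.6 / 3.4520
   = 6.8060 / 3.4520 = 1.9716 m/s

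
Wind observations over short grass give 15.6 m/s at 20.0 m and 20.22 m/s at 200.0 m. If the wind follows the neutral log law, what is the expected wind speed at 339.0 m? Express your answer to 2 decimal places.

21.28 m/s

Log law: V ∝ ln(z/z₀). From the pair, with r = V₁/V₂ = 0.77151,
ln z₀ = (ln z₁ − r·ln z₂)/(1 − r) = (2.9957 − 0.77151×5.2983)/0.22849 = -4.7792 → z₀ = 0.008402 m
V₃ = V₁ · ln(z₃/z₀)/ln(z₁/z₀) = 15.6 × 10.6052/7.7750 = 21.2788 m/s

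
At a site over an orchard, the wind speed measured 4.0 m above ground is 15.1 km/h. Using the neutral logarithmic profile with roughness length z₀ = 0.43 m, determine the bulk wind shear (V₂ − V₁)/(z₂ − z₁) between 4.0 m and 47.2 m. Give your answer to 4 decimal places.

0.3868 km/h/m

Log law: V₂ = V₁ · ln(z₂/z₀)/ln(z₁/z₀) = 15.1 × 4.6984/2.2303 = 31.8103 km/h
ΔV/Δz = (31.8103 − 15.1)/(47.2 − 4.0) = 16.7103/43.2000 = 0.38681 km/h/m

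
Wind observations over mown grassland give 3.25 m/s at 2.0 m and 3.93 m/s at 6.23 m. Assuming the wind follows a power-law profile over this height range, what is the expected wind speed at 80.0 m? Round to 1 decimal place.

6.0 m/s

First find α: α = ln(V₂/V₁)/ln(z₂/z₁) = ln(3.93/3.25)/ln(6.23/2.0) = 0.18998/1.13623 = 0.1672
Extrapolate from 6.23 m to 80.0 m: V₃ = 3.93 × (80.0/6.23)^0.1672 = 3.93 × 1.5324 = 6.0222 m/s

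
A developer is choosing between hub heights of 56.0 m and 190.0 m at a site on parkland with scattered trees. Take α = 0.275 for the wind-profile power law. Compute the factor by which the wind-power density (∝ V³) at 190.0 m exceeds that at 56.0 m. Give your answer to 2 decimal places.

2.74

Speed ratio: V_B/V_A = (z_B/z_A)^α = (190.0/56.0)^0.275 = (3.3929)^0.275 = 1.39928
Power-density ratio: P_B/P_A = (V_B/V_A)³ = (1.39928)³ = 2.73979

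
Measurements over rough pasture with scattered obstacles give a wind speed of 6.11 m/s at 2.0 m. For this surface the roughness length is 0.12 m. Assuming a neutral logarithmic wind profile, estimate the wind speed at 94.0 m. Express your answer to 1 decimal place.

Log law: V(z) ∝ ln(z/z₀), so V₂/V₁ = ln(z₂/z₀) / ln(z₁/z₀).
ln(94.0/0.12) = 6.6636, ln(2.0/0.12) = 2.8134
V₂ = 6.11 × 6.6636/2.8134 = 6.11 × 2.3685 = 14.4715 m/s

14.5 m/s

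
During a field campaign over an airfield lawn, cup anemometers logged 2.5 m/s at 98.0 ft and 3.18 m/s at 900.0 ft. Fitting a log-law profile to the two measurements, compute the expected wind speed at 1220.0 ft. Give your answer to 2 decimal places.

Log law: V ∝ ln(z/z₀). From the pair, with r = V₁/V₂ = 0.78616,
ln z₀ = (ln z₁ − r·ln z₂)/(1 − r) = (4.5850 − 0.78616×6.8024)/0.21384 = -3.5673 → z₀ = 0.02823 ft
V₃ = V₁ · ln(z₃/z₀)/ln(z₁/z₀) = 2.5 × 10.6739/8.1523 = 3.2733 m/s

3.27 m/s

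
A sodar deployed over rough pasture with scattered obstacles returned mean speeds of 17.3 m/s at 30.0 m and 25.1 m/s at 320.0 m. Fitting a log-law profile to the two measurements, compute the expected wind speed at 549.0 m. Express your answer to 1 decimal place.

26.9 m/s

Log law: V ∝ ln(z/z₀). From the pair, with r = V₁/V₂ = 0.68924,
ln z₀ = (ln z₁ − r·ln z₂)/(1 − r) = (3.4012 − 0.68924×5.7683)/0.31076 = -1.8490 → z₀ = 0.1574 m
V₃ = V₁ · ln(z₃/z₀)/ln(z₁/z₀) = 17.3 × 8.1571/5.2502 = 26.8786 m/s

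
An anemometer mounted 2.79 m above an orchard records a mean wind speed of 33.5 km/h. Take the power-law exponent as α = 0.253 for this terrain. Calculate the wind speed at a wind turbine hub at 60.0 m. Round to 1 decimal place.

Power-law profile: V₂ = V₁ · (z₂/z₁)^α
V₂ = 33.5 × (60.0/2.79)^0.253 = 33.5 × (21.5054)^0.253
    = 33.5 × 2.1734 = 72.8080 km/h

72.8 km/h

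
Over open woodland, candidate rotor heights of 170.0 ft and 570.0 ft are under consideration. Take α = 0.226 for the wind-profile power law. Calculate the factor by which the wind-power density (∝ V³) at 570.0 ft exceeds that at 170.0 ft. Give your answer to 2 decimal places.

Speed ratio: V_B/V_A = (z_B/z_A)^α = (570.0/170.0)^0.226 = (3.3529)^0.226 = 1.31446
Power-density ratio: P_B/P_A = (V_B/V_A)³ = (1.31446)³ = 2.27111

2.27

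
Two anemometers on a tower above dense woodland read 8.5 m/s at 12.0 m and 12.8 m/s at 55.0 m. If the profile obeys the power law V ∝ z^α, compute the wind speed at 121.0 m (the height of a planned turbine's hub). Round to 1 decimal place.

First find α: α = ln(V₂/V₁)/ln(z₂/z₁) = ln(12.8/8.5)/ln(55.0/12.0) = 0.40938/1.52243 = 0.2689
Extrapolate from 55.0 m to 121.0 m: V₃ = 12.8 × (121.0/55.0)^0.2689 = 12.8 × 1.2362 = 15.8229 m/s

15.8 m/s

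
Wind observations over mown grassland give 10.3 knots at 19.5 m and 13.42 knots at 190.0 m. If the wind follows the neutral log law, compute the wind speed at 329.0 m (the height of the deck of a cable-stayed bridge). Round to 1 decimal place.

14.2 knots

Log law: V ∝ ln(z/z₀). From the pair, with r = V₁/V₂ = 0.76751,
ln z₀ = (ln z₁ − r·ln z₂)/(1 − r) = (2.9704 − 0.76751×5.2470)/0.23249 = -4.5453 → z₀ = 0.01062 m
V₃ = V₁ · ln(z₃/z₀)/ln(z₁/z₀) = 10.3 × 10.3414/7.5157 = 14.1724 knots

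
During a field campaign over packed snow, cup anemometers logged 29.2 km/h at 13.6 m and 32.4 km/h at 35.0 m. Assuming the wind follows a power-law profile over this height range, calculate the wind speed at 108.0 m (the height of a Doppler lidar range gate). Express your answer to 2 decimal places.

First find α: α = ln(V₂/V₁)/ln(z₂/z₁) = ln(32.4/29.2)/ln(35.0/13.6) = 0.10399/0.94528 = 0.1100
Extrapolate from 35.0 m to 108.0 m: V₃ = 32.4 × (108.0/35.0)^0.1100 = 32.4 × 1.1320 = 36.6757 km/h

36.68 km/h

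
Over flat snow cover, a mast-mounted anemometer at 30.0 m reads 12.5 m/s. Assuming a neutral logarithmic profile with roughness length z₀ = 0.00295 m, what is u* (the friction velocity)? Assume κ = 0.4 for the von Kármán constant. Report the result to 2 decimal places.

u* ≈ 0.54 m/s

Log law: V(z) = (u*/κ) · ln(z/z₀) ⇒ u* = κ · V / ln(z/z₀)
u* = 0.4 × 12.5 / ln(30.0/0.00295) = 0.4 × 12.5 / 9.2271
   = 5.0000 / 9.2271 = 0.5419 m/s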